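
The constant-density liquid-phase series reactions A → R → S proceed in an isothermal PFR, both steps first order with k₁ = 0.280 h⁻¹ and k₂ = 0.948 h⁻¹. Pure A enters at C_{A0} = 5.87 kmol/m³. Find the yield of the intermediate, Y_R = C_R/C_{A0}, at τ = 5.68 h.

Solving the coupled first-order balances gives C_R(τ) = [k₁/(k₂−k₁)]·C_{A0}·(e^(−k₁τ) − e^(−k₂τ)).
e^(−k₁τ) = e^(−0.280×5.68) = e^(−1.590) = 0.2038; e^(−k₂τ) = e^(−5.385) = 0.004586.
C_R = 0.280×5.87/(0.948−0.280) × (0.2038−0.004586) = 2.460×0.1993 = 0.4903 kmol/m³.
Y_R = C_R/C_{A0} = 0.4903/5.87 = 0.0835.

0.0835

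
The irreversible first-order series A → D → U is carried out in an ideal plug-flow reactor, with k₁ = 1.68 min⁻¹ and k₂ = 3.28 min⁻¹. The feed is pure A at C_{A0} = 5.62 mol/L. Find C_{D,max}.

Evaluating C_D at τ_opt = ln(k₂/k₁)/(k₂−k₁) gives C_{D,max}/C_{A0} = (k₁/k₂)^[k₂/(k₂−k₁)].
= (1.68/3.28)^(3.28/(3.28−1.68)) = (0.5122)^(2.050) = 0.2537.
C_{D,max} = 0.2537×5.62 = 1.43 mol/L.

1.43 mol/L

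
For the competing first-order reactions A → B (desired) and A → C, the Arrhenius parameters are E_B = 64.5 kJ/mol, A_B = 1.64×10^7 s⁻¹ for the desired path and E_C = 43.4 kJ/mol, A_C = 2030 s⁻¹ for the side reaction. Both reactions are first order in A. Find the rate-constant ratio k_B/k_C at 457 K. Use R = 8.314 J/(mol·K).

Since both paths have the same order in A, the concentration cancels and S_{B/C} = k_B/k_C = (A_B/A_C)·exp[(E_C−E_B)/(RT)].
(E_C−E_B)/(RT) = (43.4−64.5)×10³/(8.314×457) = -21100/3799 = -5.553.
k_B/k_C = (1.64×10^7/2030)·exp(-5.553) = 8079 × 0.003874 = 31.3.

31.3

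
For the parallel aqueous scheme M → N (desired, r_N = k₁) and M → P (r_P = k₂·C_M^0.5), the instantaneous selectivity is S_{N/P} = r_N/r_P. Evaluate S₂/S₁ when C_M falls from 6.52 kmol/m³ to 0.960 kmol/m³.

S_{N/P} = (k₁/k₂)·C_M^-0.5, so S₂/S₁ = (C_{M,2}/C_{M,1})^-0.5.
= (0.960/6.52)^(-0.5) = (0.1472)^(-0.5) = 2.61.
Selectivity toward N rises as C_M falls — low-concentration operation is favoured.

2.61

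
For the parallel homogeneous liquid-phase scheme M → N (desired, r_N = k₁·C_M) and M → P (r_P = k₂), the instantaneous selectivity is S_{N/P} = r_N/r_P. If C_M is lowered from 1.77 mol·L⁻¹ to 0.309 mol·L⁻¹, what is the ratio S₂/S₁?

0.175

S_{N/P} = (k₁/k₂)·C_M, so S₂/S₁ = (C_{M,2}/C_{M,1}).
= 0.309/1.77 = 0.175.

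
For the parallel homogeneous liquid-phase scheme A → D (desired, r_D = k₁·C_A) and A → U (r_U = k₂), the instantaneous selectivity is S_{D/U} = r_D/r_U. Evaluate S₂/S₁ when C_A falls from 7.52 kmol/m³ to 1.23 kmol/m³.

S_{D/U} = (k₁/k₂)·C_A, so S₂/S₁ = (C_{A,2}/C_{A,1}).
= 1.23/7.52 = 0.164.

0.164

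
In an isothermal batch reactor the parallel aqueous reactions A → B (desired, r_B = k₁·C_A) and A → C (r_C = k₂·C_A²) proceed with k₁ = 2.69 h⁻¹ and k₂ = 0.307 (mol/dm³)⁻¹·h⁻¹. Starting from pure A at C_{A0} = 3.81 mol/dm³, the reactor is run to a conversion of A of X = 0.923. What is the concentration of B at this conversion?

2.87 mol/dm³

C_A = C_{A0}(1−X) = 0.2934 mol/dm³.
Along a PFR/batch, dC_B/dC_A = −r_B/(r_B+r_C) = −k₁/(k₁+k₂·C_A).
Integrating from C_{A0} to C_A: C_B = (2.69/0.307)·ln[(2.69+0.307·3.81)/(2.69+0.307·0.293)] = 8.762·ln(3.860/2.780) = 2.875 mol/dm³.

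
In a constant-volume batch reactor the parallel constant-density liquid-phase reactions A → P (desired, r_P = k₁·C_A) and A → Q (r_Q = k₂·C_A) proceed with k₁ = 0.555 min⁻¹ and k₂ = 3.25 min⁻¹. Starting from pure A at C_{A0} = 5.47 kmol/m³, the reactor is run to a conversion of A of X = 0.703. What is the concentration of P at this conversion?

0.561 kmol/m³

C_A = C_{A0}(1−X) = 1.625 kmol/m³.
Both paths are first order in A, so the instantaneous fraction to P is constant: dC_P/d(−C_A) = k₁/(k₁+k₂) = 0.1459.
C_P = 0.1459·(C_{A0}−C_A) = 0.1459×3.845 = 0.561 kmol/m³.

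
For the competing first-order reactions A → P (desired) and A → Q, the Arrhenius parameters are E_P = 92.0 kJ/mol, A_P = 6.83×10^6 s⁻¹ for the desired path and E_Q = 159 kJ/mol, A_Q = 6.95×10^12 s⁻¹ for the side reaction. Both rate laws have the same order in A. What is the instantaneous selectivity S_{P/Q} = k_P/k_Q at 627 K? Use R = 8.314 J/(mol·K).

k_P/k_Q = (A_P/A_Q)·exp[−(E_P−E_Q)/(RT)] = (A_P/A_Q)·exp[(E_Q−E_P)/(RT)].
(E_Q−E_P)/(RT) = (159−92.0)×10³/(8.314×627) = 67000/5213 = 12.85.
k_P/k_Q = (6.83×10^6/6.95×10^12)·exp(12.85) = 9.827×10^-7 × 3.819×10^5 = 0.375.

0.375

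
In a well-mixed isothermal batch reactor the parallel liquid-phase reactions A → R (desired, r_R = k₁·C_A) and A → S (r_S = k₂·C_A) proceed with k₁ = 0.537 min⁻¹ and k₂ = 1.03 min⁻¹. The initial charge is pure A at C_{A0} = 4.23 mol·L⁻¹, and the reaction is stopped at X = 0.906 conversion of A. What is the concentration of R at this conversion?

1.31 mol·L⁻¹

C_A = C_{A0}(1−X) = 0.3976 mol·L⁻¹.
Both paths are first order in A, so the instantaneous fraction to R is constant: dC_R/d(−C_A) = k₁/(k₁+k₂) = 0.3427.
C_R = 0.3427·(C_{A0}−C_A) = 0.3427×3.832 = 1.31 mol·L⁻¹.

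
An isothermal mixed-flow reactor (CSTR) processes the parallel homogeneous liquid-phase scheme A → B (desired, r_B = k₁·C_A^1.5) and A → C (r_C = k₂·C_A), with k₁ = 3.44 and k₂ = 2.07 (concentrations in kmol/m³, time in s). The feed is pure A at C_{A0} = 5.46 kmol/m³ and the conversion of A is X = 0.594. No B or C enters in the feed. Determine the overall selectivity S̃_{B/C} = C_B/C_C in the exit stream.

2.47

Exit C_A = C_{A0}(1−X) = 5.46×0.406 = 2.217 kmol/m³.
A CSTR operates uniformly at the exit composition, giving r_B = 11.35 and r_C = 4.589 (each k·C_A^n at C_A = 2.217).
Overall selectivity = C_B/C_C = r_Bτ/(r_Cτ) = r_B/r_C = 2.47.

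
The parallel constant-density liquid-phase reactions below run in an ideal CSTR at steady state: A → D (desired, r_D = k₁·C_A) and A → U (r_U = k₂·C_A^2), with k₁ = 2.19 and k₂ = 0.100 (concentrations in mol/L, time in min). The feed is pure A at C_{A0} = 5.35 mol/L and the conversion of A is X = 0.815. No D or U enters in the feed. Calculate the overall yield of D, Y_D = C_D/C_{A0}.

Exit C_A = C_{A0}(1−X) = 5.35×0.185 = 0.9898 mol/L.
In a CSTR the entire volume is at exit conditions, so r_D = 2.19×0.9898 = 2.168 and r_U = 0.100×0.9898^2 = 0.09796.
Fraction of consumed A going to D: r_D/(r_D+r_U) = 0.9568.
C_D = 0.9568·C_{A0}·X = 0.9568×5.35×0.815 = 4.17 mol/L; Y_D = C_D/C_{A0} = 0.780.

0.780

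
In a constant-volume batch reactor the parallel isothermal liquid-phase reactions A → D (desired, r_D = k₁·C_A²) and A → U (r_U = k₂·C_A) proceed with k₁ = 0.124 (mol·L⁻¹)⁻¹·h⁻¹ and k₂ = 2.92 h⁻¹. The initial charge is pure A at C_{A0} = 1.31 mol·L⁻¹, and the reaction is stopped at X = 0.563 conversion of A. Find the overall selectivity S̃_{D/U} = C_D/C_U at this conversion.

C_A = C_{A0}(1−X) = 0.5725 mol·L⁻¹.
Along a PFR/batch, dC_U/dC_A = −r_U/(r_D+r_U) = −k₂/(k₂+k₁·C_A).
Integrating from C_{A0} to C_A: C_U = (2.92/0.124)·ln[(2.92+0.124·1.31)/(2.92+0.124·0.572)] = 23.55·ln(3.082/2.991) = 0.7092 mol·L⁻¹.
Then C_D = (C_{A0}−C_A) − C_U = 0.7375 − 0.7092 = 0.02829 mol·L⁻¹.
S̃_{D/U} = C_D/C_U = 0.02829/0.7092 = 0.0399.

0.0399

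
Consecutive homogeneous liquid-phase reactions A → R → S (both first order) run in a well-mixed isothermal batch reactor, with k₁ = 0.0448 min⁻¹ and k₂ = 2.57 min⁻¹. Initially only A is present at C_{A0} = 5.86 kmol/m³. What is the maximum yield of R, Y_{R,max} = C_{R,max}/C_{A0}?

0.0162

For a first-order series the maximum intermediate yield is C_{R,max}/C_{A0} = (k₁/k₂)^[k₂/(k₂−k₁)].
= (0.0448/2.57)^(2.57/(2.57−0.0448)) = (0.01743)^(1.018) = 0.01622.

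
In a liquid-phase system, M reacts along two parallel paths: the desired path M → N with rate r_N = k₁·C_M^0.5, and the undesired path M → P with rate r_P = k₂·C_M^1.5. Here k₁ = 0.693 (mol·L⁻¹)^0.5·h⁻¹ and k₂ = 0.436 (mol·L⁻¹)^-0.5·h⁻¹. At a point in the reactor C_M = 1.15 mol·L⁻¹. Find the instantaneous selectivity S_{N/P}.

1.38

S_{N/P} = r_N/r_P = (k₁·C_M^0.5)/(k₂·C_M^1.5) = (k₁/k₂)·C_M⁻¹.
= (0.693×1.150^0.5) / (0.436×1.150^1.5) = 0.7432/0.5377 = 1.38.
The undesired path is higher order in M, so low C_M (CSTR or dilute feed) favours N.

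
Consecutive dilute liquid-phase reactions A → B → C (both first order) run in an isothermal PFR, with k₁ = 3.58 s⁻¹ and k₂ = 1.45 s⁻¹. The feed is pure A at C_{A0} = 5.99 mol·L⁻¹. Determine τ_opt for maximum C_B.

The intermediate peaks when r₁ = r₂, i.e. k₁e^(−k₁τ) = k₂e^(−k₂τ), giving τ_opt = ln(k₂/k₁)/(k₂−k₁).
= ln(1.45/3.58)/(1.45−3.58) = ln(0.4050)/-2.130 = -0.9038/-2.130 = 0.424 s.

0.424 s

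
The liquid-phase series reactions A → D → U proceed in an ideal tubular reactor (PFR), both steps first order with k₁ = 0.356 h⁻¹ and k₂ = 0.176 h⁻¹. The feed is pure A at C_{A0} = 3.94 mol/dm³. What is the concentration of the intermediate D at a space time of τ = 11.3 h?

0.927 mol/dm³

For first-order series with pure A initially, C_D(τ) = k₁C_{A0}/(k₂−k₁)·(e^(−k₁τ) − e^(−k₂τ)).
e^(−k₁τ) = e^(−0.356×11.3) = e^(−4.023) = 0.01790; e^(−k₂τ) = e^(−1.989) = 0.1369.
C_D = 0.356×3.94/(0.176−0.356) × (0.01790−0.1369) = (-7.792)×(-0.1190) = 0.9270 mol/dm³.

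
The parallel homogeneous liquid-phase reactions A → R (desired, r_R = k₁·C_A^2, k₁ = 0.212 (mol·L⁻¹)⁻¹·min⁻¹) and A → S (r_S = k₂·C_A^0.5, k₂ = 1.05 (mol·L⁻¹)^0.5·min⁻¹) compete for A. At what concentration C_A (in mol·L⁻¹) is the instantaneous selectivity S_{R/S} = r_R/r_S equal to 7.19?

S_{R/S} = (k₁/k₂)·C_A^1.5 ⇒ C_A = (S·k₂/k₁)^(1/1.5).
= (7.19×1.05/0.212)^(0.6667) = (35.61)^(0.6667) = 10.8 mol·L⁻¹.

10.8 mol·L⁻¹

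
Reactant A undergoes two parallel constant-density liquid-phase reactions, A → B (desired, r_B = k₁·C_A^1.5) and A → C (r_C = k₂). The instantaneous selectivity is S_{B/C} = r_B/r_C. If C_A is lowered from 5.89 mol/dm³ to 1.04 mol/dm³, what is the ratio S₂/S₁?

S_{B/C} = (k₁/k₂)·C_A^1.5, so S₂/S₁ = (C_{A,2}/C_{A,1})^1.5.
= (1.04/5.89)^1.5 = (0.1766)^1.5 = 0.0742.

0.0742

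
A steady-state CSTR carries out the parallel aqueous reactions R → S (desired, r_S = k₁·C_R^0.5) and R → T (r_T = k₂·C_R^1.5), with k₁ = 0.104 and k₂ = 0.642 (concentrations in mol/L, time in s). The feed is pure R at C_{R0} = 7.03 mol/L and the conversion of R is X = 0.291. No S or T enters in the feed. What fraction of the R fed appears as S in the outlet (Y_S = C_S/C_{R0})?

0.00916

Exit C_R = C_{R0}(1−X) = 7.03×0.709 = 4.984 mol/L.
Rates in a CSTR are evaluated at the outlet concentration: r_S = 0.104×4.984^0.5 = 0.2322, r_T = 0.642×4.984^1.5 = 7.144.
Fraction of consumed R going to S: r_S/(r_S+r_T) = 0.03148.
C_S = 0.03148·C_{R0}·X = 0.03148×7.03×0.291 = 0.0644 mol/L; Y_S = C_S/C_{R0} = 0.00916.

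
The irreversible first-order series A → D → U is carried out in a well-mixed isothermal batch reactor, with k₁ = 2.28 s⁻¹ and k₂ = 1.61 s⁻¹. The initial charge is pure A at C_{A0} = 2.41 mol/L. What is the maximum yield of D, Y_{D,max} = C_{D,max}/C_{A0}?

For a first-order series the maximum intermediate yield is C_{D,max}/C_{A0} = (k₁/k₂)^[k₂/(k₂−k₁)].
= (2.28/1.61)^(1.61/(1.61−2.28)) = (1.416)^(-2.403) = 0.4334.

0.433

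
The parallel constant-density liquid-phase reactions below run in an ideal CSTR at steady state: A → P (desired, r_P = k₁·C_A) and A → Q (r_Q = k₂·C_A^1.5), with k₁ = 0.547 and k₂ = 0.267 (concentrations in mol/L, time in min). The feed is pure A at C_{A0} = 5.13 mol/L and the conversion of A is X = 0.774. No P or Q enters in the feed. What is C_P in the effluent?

2.60 mol/L

Exit C_A = C_{A0}(1−X) = 5.13×0.226 = 1.159 mol/L.
In a CSTR the entire volume is at exit conditions, so r_P = 0.547×1.159 = 0.6342 and r_Q = 0.267×1.159^1.5 = 0.3333.
Fraction of consumed A going to P: r_P/(r_P+r_Q) = 0.6555.
C_P = 0.6555·C_{A0}·X = 0.6555×5.13×0.774 = 2.60 mol/L.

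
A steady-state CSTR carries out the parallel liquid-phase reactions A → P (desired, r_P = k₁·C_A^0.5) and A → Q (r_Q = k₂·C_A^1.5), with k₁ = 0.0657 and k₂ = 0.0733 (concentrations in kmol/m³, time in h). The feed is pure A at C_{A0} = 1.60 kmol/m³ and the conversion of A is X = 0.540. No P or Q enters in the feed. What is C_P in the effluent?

0.474 kmol/m³

Exit C_A = C_{A0}(1−X) = 1.60×0.460 = 0.7360 kmol/m³.
A CSTR operates uniformly at the exit composition, giving r_P = 0.05636 and r_Q = 0.04628 (each k·C_A^n at C_A = 0.7360).
Fraction of consumed A going to P: r_P/(r_P+r_Q) = 0.5491.
C_P = 0.5491·C_{A0}·X = 0.5491×1.60×0.540 = 0.474 kmol/m³.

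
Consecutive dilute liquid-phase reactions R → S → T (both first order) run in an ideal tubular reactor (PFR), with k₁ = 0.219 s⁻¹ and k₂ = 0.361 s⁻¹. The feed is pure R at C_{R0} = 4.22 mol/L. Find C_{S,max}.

1.18 mol/L

At the optimum, C_{S,max}/C_{R0} = (k₁/k₂)^[k₂/(k₂−k₁)].
= (0.219/0.361)^(0.361/(0.361−0.219)) = (0.6066)^(2.542) = 0.2807.
C_{S,max} = 0.2807×4.22 = 1.18 mol/L.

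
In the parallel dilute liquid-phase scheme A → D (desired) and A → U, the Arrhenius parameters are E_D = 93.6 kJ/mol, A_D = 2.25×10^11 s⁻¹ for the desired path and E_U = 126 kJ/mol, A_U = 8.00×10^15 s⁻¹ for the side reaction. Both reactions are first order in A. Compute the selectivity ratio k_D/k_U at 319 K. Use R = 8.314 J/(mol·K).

5.68

Since both paths have the same order in A, the concentration cancels and S_{D/U} = k_D/k_U = (A_D/A_U)·exp[(E_U−E_D)/(RT)].
(E_U−E_D)/(RT) = (126−93.6)×10³/(8.314×319) = 32400/2652 = 12.22.
k_D/k_U = (2.25×10^11/8.00×10^15)·exp(12.22) = 2.812×10^-5 × 2.021×10^5 = 5.68.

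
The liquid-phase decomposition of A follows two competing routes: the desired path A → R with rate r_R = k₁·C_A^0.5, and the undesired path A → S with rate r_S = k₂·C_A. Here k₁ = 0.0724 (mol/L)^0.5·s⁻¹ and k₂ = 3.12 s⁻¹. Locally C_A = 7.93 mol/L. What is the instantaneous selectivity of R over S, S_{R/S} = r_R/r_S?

S_{R/S} = r_R/r_S = (k₁·C_A^0.5)/(k₂·C_A) = (k₁/k₂)·C_A^-0.5.
= (0.0724×7.930^0.5) / (3.12×7.930) = 0.2039/24.74 = 0.00824.
The undesired path is higher order in A, so low C_A (CSTR or dilute feed) favours R.

0.00824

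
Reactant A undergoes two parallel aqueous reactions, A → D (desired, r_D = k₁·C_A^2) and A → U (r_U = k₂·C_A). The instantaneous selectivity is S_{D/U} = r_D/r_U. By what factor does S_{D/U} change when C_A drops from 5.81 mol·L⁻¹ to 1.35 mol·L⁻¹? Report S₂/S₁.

0.232

S_{D/U} = (k₁/k₂)·C_A, so S₂/S₁ = (C_{A,2}/C_{A,1}).
= 1.35/5.81 = 0.232.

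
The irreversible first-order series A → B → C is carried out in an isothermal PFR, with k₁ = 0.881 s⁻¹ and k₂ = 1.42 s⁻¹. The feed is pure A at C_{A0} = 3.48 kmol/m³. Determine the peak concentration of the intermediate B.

For a first-order series the maximum intermediate yield is C_{B,max}/C_{A0} = (k₁/k₂)^[k₂/(k₂−k₁)].
= (0.881/1.42)^(1.42/(1.42−0.881)) = (0.6204)^(2.635) = 0.2843.
C_{B,max} = 0.2843×3.48 = 0.989 kmol/m³.

0.989 kmol/m³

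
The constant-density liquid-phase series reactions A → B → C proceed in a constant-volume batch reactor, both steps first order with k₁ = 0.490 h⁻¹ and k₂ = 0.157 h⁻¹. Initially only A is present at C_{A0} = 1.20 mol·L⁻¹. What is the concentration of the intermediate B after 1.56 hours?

0.560 mol·L⁻¹

For first-order series with pure A initially, C_B(t) = k₁C_{A0}/(k₂−k₁)·(e^(−k₁t) − e^(−k₂t)).
e^(−k₁t) = e^(−0.490×1.56) = e^(−0.7644) = 0.4656; e^(−k₂t) = e^(−0.2449) = 0.7828.
C_B = 0.490×1.20/(0.157−0.490) × (0.4656−0.7828) = (-1.766)×(-0.3172) = 0.5600 mol·L⁻¹.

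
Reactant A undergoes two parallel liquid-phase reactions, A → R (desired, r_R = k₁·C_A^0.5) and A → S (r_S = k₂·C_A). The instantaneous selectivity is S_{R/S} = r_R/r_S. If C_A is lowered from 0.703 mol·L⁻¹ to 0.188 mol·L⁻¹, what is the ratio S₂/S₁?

1.93

S_{R/S} = (k₁/k₂)·C_A^-0.5, so S₂/S₁ = (C_{A,2}/C_{A,1})^-0.5.
= (0.188/0.703)^(-0.5) = (0.2674)^(-0.5) = 1.93.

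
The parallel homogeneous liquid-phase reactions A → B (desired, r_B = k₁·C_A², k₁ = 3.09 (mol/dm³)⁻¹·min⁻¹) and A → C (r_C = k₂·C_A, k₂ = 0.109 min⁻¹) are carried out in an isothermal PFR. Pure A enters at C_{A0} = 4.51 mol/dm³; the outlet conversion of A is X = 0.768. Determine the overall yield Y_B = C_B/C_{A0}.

C_A = C_{A0}(1−X) = 1.046 mol/dm³.
Along a PFR/batch, dC_C/dC_A = −r_C/(r_B+r_C) = −k₂/(k₂+k₁·C_A).
Integrating from C_{A0} to C_A: C_C = (0.109/3.09)·ln[(0.109+3.09·4.51)/(0.109+3.09·1.05)] = 0.03528·ln(14.04/3.342) = 0.05064 mol/dm³.
Then C_B = (C_{A0}−C_A) − C_C = 3.464 − 0.05064 = 3.413 mol/dm³.
Y_B = C_B/C_{A0} = 3.413/4.51 = 0.757.

0.757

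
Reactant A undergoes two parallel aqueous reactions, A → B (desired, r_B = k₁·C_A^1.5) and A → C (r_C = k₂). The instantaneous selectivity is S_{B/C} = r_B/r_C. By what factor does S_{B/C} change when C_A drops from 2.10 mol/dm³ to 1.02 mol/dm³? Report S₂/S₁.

0.339

S_{B/C} = (k₁/k₂)·C_A^1.5, so S₂/S₁ = (C_{A,2}/C_{A,1})^1.5.
= (1.02/2.10)^1.5 = (0.4857)^1.5 = 0.339.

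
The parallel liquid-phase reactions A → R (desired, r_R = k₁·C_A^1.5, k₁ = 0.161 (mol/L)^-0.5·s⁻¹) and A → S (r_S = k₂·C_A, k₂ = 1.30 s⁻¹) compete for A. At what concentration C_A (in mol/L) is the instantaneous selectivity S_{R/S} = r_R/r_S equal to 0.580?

S_{R/S} = (k₁/k₂)·C_A^0.5 ⇒ C_A = (S·k₂/k₁)^(2).
= (0.580×1.30/0.161)^(2) = (4.683)^(2) = 21.9 mol/L.

21.9 mol/L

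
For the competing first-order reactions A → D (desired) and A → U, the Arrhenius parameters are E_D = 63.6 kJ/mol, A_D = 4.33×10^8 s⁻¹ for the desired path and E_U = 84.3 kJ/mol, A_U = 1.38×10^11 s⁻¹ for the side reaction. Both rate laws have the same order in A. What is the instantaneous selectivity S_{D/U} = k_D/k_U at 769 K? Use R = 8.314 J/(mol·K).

k_D/k_U = (A_D/A_U)·exp[−(E_D−E_U)/(RT)] = (A_D/A_U)·exp[(E_U−E_D)/(RT)].
(E_U−E_D)/(RT) = (84.3−63.6)×10³/(8.314×769) = 20700/6393 = 3.238.
k_D/k_U = (4.33×10^8/1.38×10^11)·exp(3.238) = 0.003138 × 25.47 = 0.0799.

0.0799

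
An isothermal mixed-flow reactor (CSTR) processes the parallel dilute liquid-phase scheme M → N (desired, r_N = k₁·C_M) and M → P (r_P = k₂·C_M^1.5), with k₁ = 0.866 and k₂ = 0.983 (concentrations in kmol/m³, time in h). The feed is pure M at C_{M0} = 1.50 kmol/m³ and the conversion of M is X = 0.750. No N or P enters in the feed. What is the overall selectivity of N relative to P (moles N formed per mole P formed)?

Exit C_M = C_{M0}(1−X) = 1.50×0.250 = 0.3750 kmol/m³.
A CSTR operates uniformly at the exit composition, giving r_N = 0.3247 and r_P = 0.2257 (each k·C_M^n at C_M = 0.3750).
Overall selectivity = C_N/C_P = r_Nτ/(r_Pτ) = r_N/r_P = 1.44.

1.44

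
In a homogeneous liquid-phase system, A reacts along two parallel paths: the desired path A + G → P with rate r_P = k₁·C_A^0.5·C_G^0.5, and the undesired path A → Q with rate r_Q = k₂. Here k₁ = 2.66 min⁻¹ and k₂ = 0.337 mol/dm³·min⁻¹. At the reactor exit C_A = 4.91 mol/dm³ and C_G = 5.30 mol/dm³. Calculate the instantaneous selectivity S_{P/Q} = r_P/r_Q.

40.3

S_{P/Q} = r_P/r_Q = (k₁·C_A^0.5·C_G^0.5)/(k₂) = (k₁/k₂)·C_A^0.5·C_G^0.5.
= (2.66×4.910^0.5×5.300^0.5) / (0.337) = 13.57/0.3370 = 40.3.
Since the desired path is higher order in A, keeping C_A high (PFR or concentrated feed) favours P.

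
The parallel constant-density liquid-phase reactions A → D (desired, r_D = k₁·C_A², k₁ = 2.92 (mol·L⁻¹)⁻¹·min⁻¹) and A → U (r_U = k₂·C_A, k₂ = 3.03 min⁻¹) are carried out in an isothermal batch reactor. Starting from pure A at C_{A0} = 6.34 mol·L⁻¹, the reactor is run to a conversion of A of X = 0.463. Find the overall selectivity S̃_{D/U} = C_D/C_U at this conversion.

4.58

C_A = C_{A0}(1−X) = 3.405 mol·L⁻¹.
Along a PFR/batch, dC_U/dC_A = −r_U/(r_D+r_U) = −k₂/(k₂+k₁·C_A).
Integrating from C_{A0} to C_A: C_U = (3.03/2.92)·ln[(3.03+2.92·6.34)/(3.03+2.92·3.40)] = 1.038·ln(21.54/12.97) = 0.5264 mol·L⁻¹.
Then C_D = (C_{A0}−C_A) − C_U = 2.935 − 0.5264 = 2.409 mol·L⁻¹.
S̃_{D/U} = C_D/C_U = 2.409/0.5264 = 4.58.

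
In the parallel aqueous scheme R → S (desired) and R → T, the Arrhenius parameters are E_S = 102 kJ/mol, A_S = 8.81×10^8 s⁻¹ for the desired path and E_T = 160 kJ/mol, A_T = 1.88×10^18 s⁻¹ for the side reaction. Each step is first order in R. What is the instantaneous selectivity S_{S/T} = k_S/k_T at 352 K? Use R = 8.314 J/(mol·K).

0.190

With equal orders, S_{S/T} = k_S/k_T = (A_S/A_T)·exp[(E_T−E_S)/(RT)].
(E_T−E_S)/(RT) = (160−102)×10³/(8.314×352) = 58000/2927 = 19.82.
k_S/k_T = (8.81×10^8/1.88×10^18)·exp(19.82) = 4.686×10^-10 × 4.047×10^8 = 0.190.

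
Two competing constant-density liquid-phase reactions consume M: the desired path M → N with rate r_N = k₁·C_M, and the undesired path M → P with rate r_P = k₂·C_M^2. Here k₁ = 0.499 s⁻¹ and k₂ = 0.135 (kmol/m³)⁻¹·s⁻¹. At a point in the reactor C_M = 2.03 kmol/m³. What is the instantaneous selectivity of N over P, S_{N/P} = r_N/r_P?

1.82

S_{N/P} = r_N/r_P = (k₁·C_M)/(k₂·C_M^2) = (k₁/k₂)·C_M⁻¹.
= (0.499×2.030) / (0.135×2.030^2) = 1.013/0.5563 = 1.82.
The undesired path is higher order in M, so low C_M (CSTR or dilute feed) favours N.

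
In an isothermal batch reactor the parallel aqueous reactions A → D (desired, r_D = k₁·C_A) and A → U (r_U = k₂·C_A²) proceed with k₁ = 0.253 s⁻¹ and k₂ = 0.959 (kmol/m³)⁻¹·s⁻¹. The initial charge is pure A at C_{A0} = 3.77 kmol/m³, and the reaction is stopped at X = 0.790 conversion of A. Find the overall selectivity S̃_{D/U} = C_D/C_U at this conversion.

C_A = C_{A0}(1−X) = 0.7917 kmol/m³.
Along a PFR/batch, dC_D/dC_A = −r_D/(r_D+r_U) = −k₁/(k₁+k₂·C_A).
Integrating from C_{A0} to C_A: C_D = (0.253/0.959)·ln[(0.253+0.959·3.77)/(0.253+0.959·0.792)] = 0.2638·ln(3.868/1.012) = 0.3537 kmol/m³.
C_U = (C_{A0}−C_A)−C_D = 2.625 kmol/m³; S̃_{D/U} = 0.3537/2.625 = 0.135.

0.135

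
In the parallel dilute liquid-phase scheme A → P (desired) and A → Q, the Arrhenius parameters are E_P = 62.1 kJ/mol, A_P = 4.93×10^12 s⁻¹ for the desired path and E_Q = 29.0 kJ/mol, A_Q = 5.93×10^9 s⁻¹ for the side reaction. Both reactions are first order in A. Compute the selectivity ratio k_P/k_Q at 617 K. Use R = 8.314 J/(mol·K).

1.31

k_P/k_Q = (A_P/A_Q)·exp[−(E_P−E_Q)/(RT)] = (A_P/A_Q)·exp[(E_Q−E_P)/(RT)].
(E_Q−E_P)/(RT) = (29.0−62.1)×10³/(8.314×617) = -33100/5130 = -6.453.
k_P/k_Q = (4.93×10^12/5.93×10^9)·exp(-6.453) = 831.4 × 0.001576 = 1.31.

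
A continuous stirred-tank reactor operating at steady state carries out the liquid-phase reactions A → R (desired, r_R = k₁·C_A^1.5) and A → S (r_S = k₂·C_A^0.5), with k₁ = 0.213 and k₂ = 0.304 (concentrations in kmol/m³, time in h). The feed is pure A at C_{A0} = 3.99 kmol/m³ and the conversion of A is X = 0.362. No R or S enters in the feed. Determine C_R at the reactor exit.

Exit C_A = C_{A0}(1−X) = 3.99×0.638 = 2.546 kmol/m³.
In a CSTR the entire volume is at exit conditions, so r_R = 0.213×2.546^1.5 = 0.8651 and r_S = 0.304×2.546^0.5 = 0.4850.
Fraction of consumed A going to R: r_R/(r_R+r_S) = 0.6408.
C_R = 0.6408·C_{A0}·X = 0.6408×3.99×0.362 = 0.925 kmol/m³.

0.925 kmol/m³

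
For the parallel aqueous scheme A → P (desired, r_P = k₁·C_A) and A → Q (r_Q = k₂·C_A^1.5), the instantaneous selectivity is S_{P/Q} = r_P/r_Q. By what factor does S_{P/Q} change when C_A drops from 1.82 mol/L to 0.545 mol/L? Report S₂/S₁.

S_{P/Q} = (k₁/k₂)·C_A^-0.5, so S₂/S₁ = (C_{A,2}/C_{A,1})^-0.5.
= (0.545/1.82)^(-0.5) = (0.2995)^(-0.5) = 1.83.

1.83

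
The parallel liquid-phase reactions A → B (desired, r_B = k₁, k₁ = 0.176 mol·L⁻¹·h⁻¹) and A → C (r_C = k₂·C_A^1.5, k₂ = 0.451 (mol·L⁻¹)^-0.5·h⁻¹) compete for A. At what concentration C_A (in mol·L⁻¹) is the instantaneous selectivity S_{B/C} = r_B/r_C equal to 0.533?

0.812 mol·L⁻¹

S_{B/C} = (k₁/k₂)·C_A^-1.5 ⇒ C_A = (S·k₂/k₁)^(1/(-1.5)).
= (0.533×0.451/0.176)^(-0.6667) = (1.366)^(-0.6667) = 0.812 mol·L⁻¹.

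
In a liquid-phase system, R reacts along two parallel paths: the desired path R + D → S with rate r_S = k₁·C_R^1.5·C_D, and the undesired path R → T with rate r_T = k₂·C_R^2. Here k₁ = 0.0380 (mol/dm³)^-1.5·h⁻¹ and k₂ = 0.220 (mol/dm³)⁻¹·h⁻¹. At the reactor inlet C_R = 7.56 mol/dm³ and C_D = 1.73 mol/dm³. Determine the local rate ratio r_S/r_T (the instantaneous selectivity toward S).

0.109

S_{S/T} = r_S/r_T = (k₁·C_R^1.5·C_D)/(k₂·C_R^2) = (k₁/k₂)·C_R^-0.5·C_D.
= (0.0380×7.560^1.5×1.730) / (0.220×7.560^2) = 1.367/12.57 = 0.109.
The undesired path is higher order in R, so low C_R (CSTR or dilute feed) favours S.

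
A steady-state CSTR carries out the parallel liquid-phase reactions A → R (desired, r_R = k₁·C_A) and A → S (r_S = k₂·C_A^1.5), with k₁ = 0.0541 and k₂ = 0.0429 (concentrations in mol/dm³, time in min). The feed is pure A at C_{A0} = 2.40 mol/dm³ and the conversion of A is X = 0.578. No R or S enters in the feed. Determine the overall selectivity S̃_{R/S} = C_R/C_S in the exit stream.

1.25

Exit C_A = C_{A0}(1−X) = 2.40×0.422 = 1.013 mol/dm³.
A CSTR operates uniformly at the exit composition, giving r_R = 0.05479 and r_S = 0.04373 (each k·C_A^n at C_A = 1.013).
Overall selectivity = C_R/C_S = r_Rτ/(r_Sτ) = r_R/r_S = 1.25.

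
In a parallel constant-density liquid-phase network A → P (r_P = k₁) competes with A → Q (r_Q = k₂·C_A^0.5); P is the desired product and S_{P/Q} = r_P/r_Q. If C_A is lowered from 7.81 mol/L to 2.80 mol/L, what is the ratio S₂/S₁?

1.67

S_{P/Q} = (k₁/k₂)·C_A^-0.5, so S₂/S₁ = (C_{A,2}/C_{A,1})^-0.5.
= (2.80/7.81)^(-0.5) = (0.3585)^(-0.5) = 1.67.
Selectivity toward P rises as C_A falls — low-concentration operation is favoured.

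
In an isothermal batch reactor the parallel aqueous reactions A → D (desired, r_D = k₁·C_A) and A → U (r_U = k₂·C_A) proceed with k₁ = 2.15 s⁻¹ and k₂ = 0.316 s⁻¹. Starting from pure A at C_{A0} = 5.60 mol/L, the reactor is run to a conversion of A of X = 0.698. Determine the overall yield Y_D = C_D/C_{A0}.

C_A = C_{A0}(1−X) = 1.691 mol/L.
Both paths are first order in A, so the instantaneous fraction to D is constant: dC_D/d(−C_A) = k₁/(k₁+k₂) = 0.8719.
C_D = 0.8719·(C_{A0}−C_A) = 0.8719×3.909 = 3.41 mol/L.
Y_D = C_D/C_{A0} = 3.408/5.60 = 0.609.

0.609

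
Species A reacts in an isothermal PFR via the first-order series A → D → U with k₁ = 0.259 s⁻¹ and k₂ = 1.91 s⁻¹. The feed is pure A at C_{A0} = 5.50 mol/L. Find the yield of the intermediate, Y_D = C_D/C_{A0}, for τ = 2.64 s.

Solving the coupled first-order balances gives C_D(τ) = [k₁/(k₂−k₁)]·C_{A0}·(e^(−k₁τ) − e^(−k₂τ)).
e^(−k₁τ) = e^(−0.259×2.64) = e^(−0.6838) = 0.5047; e^(−k₂τ) = e^(−5.042) = 0.006458.
C_D = 0.259×5.50/(1.91−0.259) × (0.5047−0.006458) = 0.8628×0.4983 = 0.4299 mol/L.
Y_D = C_D/C_{A0} = 0.4299/5.50 = 0.0782.

0.0782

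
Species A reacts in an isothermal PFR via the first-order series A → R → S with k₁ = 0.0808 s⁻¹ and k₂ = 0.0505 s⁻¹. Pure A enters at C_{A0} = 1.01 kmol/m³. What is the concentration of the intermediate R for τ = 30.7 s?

Solving the coupled first-order balances gives C_R(τ) = [k₁/(k₂−k₁)]·C_{A0}·(e^(−k₁τ) − e^(−k₂τ)).
e^(−k₁τ) = e^(−0.0808×30.7) = e^(−2.481) = 0.08370; e^(−k₂τ) = e^(−1.550) = 0.2122.
C_R = 0.0808×1.01/(0.0505−0.0808) × (0.08370−0.2122) = (-2.693)×(-0.1285) = 0.3460 kmol/m³.

0.346 kmol/m³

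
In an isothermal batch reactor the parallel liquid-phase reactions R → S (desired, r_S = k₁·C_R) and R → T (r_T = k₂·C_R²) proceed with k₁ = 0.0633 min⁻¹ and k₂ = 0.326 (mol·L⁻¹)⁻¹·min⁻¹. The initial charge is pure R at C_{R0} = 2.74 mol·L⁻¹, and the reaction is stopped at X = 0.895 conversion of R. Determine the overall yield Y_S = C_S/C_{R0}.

C_R = C_{R0}(1−X) = 0.2877 mol·L⁻¹.
Along a PFR/batch, dC_S/dC_R = −r_S/(r_S+r_T) = −k₁/(k₁+k₂·C_R).
Integrating from C_{R0} to C_R: C_S = (0.0633/0.326)·ln[(0.0633+0.326·2.74)/(0.0633+0.326·0.288)] = 0.1942·ln(0.9565/0.1571) = 0.3508 mol·L⁻¹.
Y_S = C_S/C_{R0} = 0.3508/2.74 = 0.128.

0.128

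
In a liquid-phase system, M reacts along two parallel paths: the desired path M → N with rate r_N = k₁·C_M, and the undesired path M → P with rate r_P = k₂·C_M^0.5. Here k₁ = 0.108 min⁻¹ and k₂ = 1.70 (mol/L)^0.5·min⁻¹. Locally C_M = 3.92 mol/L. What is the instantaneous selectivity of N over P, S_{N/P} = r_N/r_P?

0.126

S_{N/P} = r_N/r_P = (k₁·C_M)/(k₂·C_M^0.5) = (k₁/k₂)·C_M^0.5.
= (0.108×3.920) / (1.70×3.920^0.5) = 0.4234/3.366 = 0.126.
Since the desired path is higher order in M, keeping C_M high (PFR or concentrated feed) favours N.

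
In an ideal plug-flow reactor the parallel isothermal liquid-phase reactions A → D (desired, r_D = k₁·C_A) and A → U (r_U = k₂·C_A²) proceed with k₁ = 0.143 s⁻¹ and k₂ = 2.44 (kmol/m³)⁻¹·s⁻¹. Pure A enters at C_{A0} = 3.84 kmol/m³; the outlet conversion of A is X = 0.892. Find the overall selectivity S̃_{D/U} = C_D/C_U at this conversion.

C_A = C_{A0}(1−X) = 0.4147 kmol/m³.
Along a PFR/batch, dC_D/dC_A = −r_D/(r_D+r_U) = −k₁/(k₁+k₂·C_A).
Integrating from C_{A0} to C_A: C_D = (0.143/2.44)·ln[(0.143+2.44·3.84)/(0.143+2.44·0.415)] = 0.05861·ln(9.513/1.155) = 0.1236 kmol/m³.
C_U = (C_{A0}−C_A)−C_D = 3.302 kmol/m³; S̃_{D/U} = 0.1236/3.302 = 0.0374.

0.0374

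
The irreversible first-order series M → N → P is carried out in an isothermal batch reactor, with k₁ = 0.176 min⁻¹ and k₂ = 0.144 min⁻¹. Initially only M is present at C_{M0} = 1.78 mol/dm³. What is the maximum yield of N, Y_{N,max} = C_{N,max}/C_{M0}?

Evaluating C_N at t_opt = ln(k₂/k₁)/(k₂−k₁) gives C_{N,max}/C_{M0} = (k₁/k₂)^[k₂/(k₂−k₁)].
= (0.176/0.144)^(0.144/(0.144−0.176)) = (1.222)^(-4.500) = 0.4053.

0.405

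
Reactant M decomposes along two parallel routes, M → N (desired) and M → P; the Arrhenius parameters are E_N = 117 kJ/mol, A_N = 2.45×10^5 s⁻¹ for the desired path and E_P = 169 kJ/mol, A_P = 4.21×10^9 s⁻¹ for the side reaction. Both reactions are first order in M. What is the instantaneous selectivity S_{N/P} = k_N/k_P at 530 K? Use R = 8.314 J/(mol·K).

Since both paths have the same order in M, the concentration cancels and S_{N/P} = k_N/k_P = (A_N/A_P)·exp[(E_P−E_N)/(RT)].
(E_P−E_N)/(RT) = (169−117)×10³/(8.314×530) = 52000/4406 = 11.80.
k_N/k_P = (2.45×10^5/4.21×10^9)·exp(11.80) = 5.819×10^-5 × 1.334×10^5 = 7.76.
Since E_N < E_P, lowering the temperature improves selectivity toward N.

7.76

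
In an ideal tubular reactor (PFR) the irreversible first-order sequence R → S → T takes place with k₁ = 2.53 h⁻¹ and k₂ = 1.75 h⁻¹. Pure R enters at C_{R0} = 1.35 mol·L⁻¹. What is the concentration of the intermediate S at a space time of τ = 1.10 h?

0.368 mol·L⁻¹

The intermediate concentration in a first-order A→B→C sequence is C_S = k₁C_{R0}(e^(−k₁τ) − e^(−k₂τ))/(k₂−k₁).
e^(−k₁τ) = e^(−2.53×1.10) = e^(−2.783) = 0.06185; e^(−k₂τ) = e^(−1.925) = 0.1459.
C_S = 2.53×1.35/(1.75−2.53) × (0.06185−0.1459) = (-4.379)×(-0.08402) = 0.3679 mol·L⁻¹.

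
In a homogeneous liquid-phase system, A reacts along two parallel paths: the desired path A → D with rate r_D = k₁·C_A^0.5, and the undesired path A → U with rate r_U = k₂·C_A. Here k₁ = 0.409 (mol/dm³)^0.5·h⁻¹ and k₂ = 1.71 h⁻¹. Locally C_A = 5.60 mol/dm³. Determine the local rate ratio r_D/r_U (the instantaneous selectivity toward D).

0.101

S_{D/U} = r_D/r_U = (k₁·C_A^0.5)/(k₂·C_A) = (k₁/k₂)·C_A^-0.5.
= (0.409×5.600^0.5) / (1.71×5.600) = 0.9679/9.576 = 0.101.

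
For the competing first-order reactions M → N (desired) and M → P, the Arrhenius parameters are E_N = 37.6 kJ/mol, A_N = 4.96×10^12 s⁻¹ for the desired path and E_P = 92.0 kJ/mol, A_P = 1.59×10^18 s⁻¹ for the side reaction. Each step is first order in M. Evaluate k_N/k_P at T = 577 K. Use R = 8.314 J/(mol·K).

0.262

Since both paths have the same order in M, the concentration cancels and S_{N/P} = k_N/k_P = (A_N/A_P)·exp[(E_P−E_N)/(RT)].
(E_P−E_N)/(RT) = (92.0−37.6)×10³/(8.314×577) = 54400/4797 = 11.34.
k_N/k_P = (4.96×10^12/1.59×10^18)·exp(11.34) = 3.119×10^-6 × 84120 = 0.262.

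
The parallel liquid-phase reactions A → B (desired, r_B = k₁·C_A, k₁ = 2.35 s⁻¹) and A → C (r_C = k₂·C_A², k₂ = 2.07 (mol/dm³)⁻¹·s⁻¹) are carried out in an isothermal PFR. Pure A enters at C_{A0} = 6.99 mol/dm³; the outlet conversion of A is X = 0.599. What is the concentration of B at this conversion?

0.822 mol/dm³

C_A = C_{A0}(1−X) = 2.803 mol/dm³.
Along a PFR/batch, dC_B/dC_A = −r_B/(r_B+r_C) = −k₁/(k₁+k₂·C_A).
Integrating from C_{A0} to C_A: C_B = (2.35/2.07)·ln[(2.35+2.07·6.99)/(2.35+2.07·2.80)] = 1.135·ln(16.82/8.152) = 0.8222 mol/dm³.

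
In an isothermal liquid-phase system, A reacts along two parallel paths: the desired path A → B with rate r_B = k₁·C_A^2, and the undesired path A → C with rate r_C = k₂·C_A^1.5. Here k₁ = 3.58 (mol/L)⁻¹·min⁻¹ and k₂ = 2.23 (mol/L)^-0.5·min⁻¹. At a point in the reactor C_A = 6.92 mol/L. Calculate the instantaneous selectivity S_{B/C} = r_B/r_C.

4.22

S_{B/C} = r_B/r_C = (k₁·C_A^2)/(k₂·C_A^1.5) = (k₁/k₂)·C_A^0.5.
= (3.58×6.920^2) / (2.23×6.920^1.5) = 171.4/40.59 = 4.22.
Since the desired path is higher order in A, keeping C_A high (PFR or concentrated feed) favours B.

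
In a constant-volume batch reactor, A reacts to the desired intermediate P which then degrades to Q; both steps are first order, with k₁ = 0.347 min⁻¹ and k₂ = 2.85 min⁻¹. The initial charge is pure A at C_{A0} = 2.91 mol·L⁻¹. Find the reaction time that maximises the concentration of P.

The intermediate peaks when r₁ = r₂, i.e. k₁e^(−k₁t) = k₂e^(−k₂t), giving t_opt = ln(k₂/k₁)/(k₂−k₁).
= ln(2.85/0.347)/(2.85−0.347) = ln(8.213)/2.503 = 2.106/2.503 = 0.841 min.

0.841 min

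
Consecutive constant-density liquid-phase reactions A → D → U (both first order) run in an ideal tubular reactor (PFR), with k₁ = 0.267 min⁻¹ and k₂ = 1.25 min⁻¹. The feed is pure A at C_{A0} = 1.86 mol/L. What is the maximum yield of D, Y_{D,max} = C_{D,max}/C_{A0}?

Evaluating C_D at τ_opt = ln(k₂/k₁)/(k₂−k₁) gives C_{D,max}/C_{A0} = (k₁/k₂)^[k₂/(k₂−k₁)].
= (0.267/1.25)^(1.25/(1.25−0.267)) = (0.2136)^(1.272) = 0.1404.

0.140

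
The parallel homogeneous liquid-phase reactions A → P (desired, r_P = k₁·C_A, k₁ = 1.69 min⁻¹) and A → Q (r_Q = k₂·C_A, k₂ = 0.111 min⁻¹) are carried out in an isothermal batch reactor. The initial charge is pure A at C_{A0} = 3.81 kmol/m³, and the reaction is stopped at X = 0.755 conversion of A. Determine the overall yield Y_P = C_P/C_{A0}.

C_A = C_{A0}(1−X) = 0.9335 kmol/m³.
Both paths are first order in A, so the instantaneous fraction to P is constant: dC_P/d(−C_A) = k₁/(k₁+k₂) = 0.9384.
C_P = 0.9384·(C_{A0}−C_A) = 0.9384×2.877 = 2.70 kmol/m³.
Y_P = C_P/C_{A0} = 2.699/3.81 = 0.708.

0.708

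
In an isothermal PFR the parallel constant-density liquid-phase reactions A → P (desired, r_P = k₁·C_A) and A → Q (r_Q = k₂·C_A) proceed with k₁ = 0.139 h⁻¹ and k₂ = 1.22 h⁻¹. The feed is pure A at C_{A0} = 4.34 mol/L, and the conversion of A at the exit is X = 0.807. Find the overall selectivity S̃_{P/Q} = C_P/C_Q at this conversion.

C_A = C_{A0}(1−X) = 0.8376 mol/L.
Both paths are first order in A, so the instantaneous fraction to P is constant: dC_P/d(−C_A) = k₁/(k₁+k₂) = 0.1023.
C_P = 0.1023·(C_{A0}−C_A) = 0.1023×3.502 = 0.358 mol/L.
C_Q = (C_{A0}−C_A)−C_P = 3.144 mol/L; S̃_{P/Q} = 0.3582/3.144 = 0.114.

0.114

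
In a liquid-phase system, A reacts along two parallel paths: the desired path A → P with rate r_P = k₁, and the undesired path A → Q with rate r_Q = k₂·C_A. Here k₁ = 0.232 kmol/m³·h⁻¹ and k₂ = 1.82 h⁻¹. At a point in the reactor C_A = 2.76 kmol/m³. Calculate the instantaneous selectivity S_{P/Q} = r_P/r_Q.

S_{P/Q} = r_P/r_Q = (k₁)/(k₂·C_A) = (k₁/k₂)·C_A⁻¹.
= (0.232) / (1.82×2.760) = 0.2320/5.023 = 0.0462.
The undesired path is higher order in A, so low C_A (CSTR or dilute feed) favours P.

0.0462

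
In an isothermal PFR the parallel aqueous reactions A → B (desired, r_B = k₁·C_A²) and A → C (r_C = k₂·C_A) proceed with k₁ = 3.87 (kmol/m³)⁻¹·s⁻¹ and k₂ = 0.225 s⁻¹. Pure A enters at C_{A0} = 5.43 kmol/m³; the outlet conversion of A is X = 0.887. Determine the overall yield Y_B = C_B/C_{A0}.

C_A = C_{A0}(1−X) = 0.6136 kmol/m³.
Along a PFR/batch, dC_C/dC_A = −r_C/(r_B+r_C) = −k₂/(k₂+k₁·C_A).
Integrating from C_{A0} to C_A: C_C = (0.225/3.87)·ln[(0.225+3.87·5.43)/(0.225+3.87·0.614)] = 0.05814·ln(21.24/2.600) = 0.1221 kmol/m³.
Then C_B = (C_{A0}−C_A) − C_C = 4.816 − 0.1221 = 4.694 kmol/m³.
Y_B = C_B/C_{A0} = 4.694/5.43 = 0.865.

0.865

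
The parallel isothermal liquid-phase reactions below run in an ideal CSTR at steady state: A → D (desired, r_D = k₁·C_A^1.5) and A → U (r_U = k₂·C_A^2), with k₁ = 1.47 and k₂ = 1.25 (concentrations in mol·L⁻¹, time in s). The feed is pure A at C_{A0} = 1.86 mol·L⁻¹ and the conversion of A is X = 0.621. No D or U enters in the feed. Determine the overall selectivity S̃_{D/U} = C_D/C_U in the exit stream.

1.40

Exit C_A = C_{A0}(1−X) = 1.86×0.379 = 0.7049 mol·L⁻¹.
In a CSTR the entire volume is at exit conditions, so r_D = 1.47×0.7049^1.5 = 0.8701 and r_U = 1.25×0.7049^2 = 0.6212.
Overall selectivity = C_D/C_U = r_Dτ/(r_Uτ) = r_D/r_U = 1.40.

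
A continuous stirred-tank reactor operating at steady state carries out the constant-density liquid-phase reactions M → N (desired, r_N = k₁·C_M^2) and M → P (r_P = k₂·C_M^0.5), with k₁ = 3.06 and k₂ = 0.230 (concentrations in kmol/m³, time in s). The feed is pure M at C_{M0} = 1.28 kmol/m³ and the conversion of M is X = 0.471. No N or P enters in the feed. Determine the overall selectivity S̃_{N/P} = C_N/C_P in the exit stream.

Exit C_M = C_{M0}(1−X) = 1.28×0.529 = 0.6771 kmol/m³.
A CSTR operates uniformly at the exit composition, giving r_N = 1.403 and r_P = 0.1893 (each k·C_M^n at C_M = 0.6771).
Overall selectivity = C_N/C_P = r_Nτ/(r_Pτ) = r_N/r_P = 7.41.

7.41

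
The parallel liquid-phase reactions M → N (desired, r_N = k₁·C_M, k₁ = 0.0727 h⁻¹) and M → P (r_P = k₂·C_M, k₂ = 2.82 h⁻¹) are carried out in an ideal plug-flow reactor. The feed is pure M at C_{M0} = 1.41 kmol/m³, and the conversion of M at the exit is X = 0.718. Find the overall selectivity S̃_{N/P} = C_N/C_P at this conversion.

0.0258

C_M = C_{M0}(1−X) = 0.3976 kmol/m³.
Both paths are first order in M, so the instantaneous fraction to N is constant: dC_N/d(−C_M) = k₁/(k₁+k₂) = 0.02513.
C_N = 0.02513·(C_{M0}−C_M) = 0.02513×1.012 = 0.0254 kmol/m³.
C_P = (C_{M0}−C_M)−C_N = 0.9869 kmol/m³; S̃_{N/P} = 0.02544/0.9869 = 0.0258.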